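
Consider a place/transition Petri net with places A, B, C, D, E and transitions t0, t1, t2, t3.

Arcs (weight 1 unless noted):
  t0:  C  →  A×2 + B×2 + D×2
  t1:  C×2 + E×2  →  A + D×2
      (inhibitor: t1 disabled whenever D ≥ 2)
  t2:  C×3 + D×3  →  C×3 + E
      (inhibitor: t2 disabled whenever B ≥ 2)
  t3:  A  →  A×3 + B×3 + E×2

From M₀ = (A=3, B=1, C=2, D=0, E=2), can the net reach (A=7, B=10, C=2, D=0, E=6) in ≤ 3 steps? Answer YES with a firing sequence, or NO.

depth 0: 1 marking
depth 1: 4 markings reached so far
depth 2: 8 markings reached so far
depth 3: 12 markings reached so far
target is not among the 12 markings reachable within 3 steps

NO — not reachable within 3 firings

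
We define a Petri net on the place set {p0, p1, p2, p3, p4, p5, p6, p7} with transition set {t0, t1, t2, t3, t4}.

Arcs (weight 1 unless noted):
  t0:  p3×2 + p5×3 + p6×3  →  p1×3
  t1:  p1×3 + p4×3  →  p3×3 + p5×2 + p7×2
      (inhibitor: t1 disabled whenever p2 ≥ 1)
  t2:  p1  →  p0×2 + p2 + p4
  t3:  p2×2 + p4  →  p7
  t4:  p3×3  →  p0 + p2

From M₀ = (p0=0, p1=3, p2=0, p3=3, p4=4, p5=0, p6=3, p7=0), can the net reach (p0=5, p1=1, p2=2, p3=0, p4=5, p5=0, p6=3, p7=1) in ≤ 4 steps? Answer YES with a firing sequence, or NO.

NO — not reachable within 4 firings

depth 0: 1 marking
depth 1: 4 markings reached so far
depth 2: 7 markings reached so far
depth 3: 12 markings reached so far
depth 4: 16 markings reached so far
target is not among the 16 markings reachable within 4 steps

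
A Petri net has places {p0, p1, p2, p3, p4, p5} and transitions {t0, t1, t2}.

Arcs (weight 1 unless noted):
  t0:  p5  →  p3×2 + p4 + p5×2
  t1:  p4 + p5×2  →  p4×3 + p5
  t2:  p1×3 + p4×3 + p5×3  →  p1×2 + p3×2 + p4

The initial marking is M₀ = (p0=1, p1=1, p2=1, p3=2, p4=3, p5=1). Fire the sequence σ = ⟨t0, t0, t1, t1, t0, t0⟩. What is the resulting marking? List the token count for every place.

(p0=1, p1=1, p2=1, p3=10, p4=11, p5=3)

step 1: fire t0:  (p0=1, p1=1, p2=1, p3=2, p4=3, p5=1) → (p0=1, p1=1, p2=1, p3=4, p4=4, p5=2)
step 2: fire t0:  (p0=1, p1=1, p2=1, p3=4, p4=4, p5=2) → (p0=1, p1=1, p2=1, p3=6, p4=5, p5=3)
step 3: fire t1:  (p0=1, p1=1, p2=1, p3=6, p4=5, p5=3) → (p0=1, p1=1, p2=1, p3=6, p4=7, p5=2)
step 4: fire t1:  (p0=1, p1=1, p2=1, p3=6, p4=7, p5=2) → (p0=1, p1=1, p2=1, p3=6, p4=9, p5=1)
step 5: fire t0:  (p0=1, p1=1, p2=1, p3=6, p4=9, p5=1) → (p0=1, p1=1, p2=1, p3=8, p4=10, p5=2)
step 6: fire t0:  (p0=1, p1=1, p2=1, p3=8, p4=10, p5=2) → (p0=1, p1=1, p2=1, p3=10, p4=11, p5=3)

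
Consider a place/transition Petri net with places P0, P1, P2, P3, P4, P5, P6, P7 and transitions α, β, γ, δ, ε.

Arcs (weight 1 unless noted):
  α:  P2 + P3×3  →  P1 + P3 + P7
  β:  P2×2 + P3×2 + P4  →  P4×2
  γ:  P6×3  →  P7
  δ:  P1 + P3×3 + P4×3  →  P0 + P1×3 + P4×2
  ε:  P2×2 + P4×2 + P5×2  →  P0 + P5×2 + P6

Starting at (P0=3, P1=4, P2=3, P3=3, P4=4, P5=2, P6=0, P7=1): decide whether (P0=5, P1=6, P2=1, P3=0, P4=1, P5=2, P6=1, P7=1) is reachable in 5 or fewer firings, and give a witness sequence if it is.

YES — reachable via ⟨δ, ε⟩ (2 firings)

step 1: fire δ:  (P0=3, P1=4, P2=3, P3=3, P4=4, P5=2, P6=0, P7=1) → (P0=4, P1=6, P2=3, P3=0, P4=3, P5=2, P6=0, P7=1)
step 2: fire ε:  (P0=4, P1=6, P2=3, P3=0, P4=3, P5=2, P6=0, P7=1) → (P0=5, P1=6, P2=1, P3=0, P4=1, P5=2, P6=1, P7=1)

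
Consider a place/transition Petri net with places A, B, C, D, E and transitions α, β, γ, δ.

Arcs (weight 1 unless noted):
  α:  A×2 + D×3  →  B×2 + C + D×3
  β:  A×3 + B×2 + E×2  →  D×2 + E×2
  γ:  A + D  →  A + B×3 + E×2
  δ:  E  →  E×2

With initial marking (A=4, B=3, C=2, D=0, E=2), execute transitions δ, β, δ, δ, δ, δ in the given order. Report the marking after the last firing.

step 1: fire δ:  (A=4, B=3, C=2, D=0, E=2) → (A=4, B=3, C=2, D=0, E=3)
step 2: fire β:  (A=4, B=3, C=2, D=0, E=3) → (A=1, B=1, C=2, D=2, E=3)
step 3: fire δ:  (A=1, B=1, C=2, D=2, E=3) → (A=1, B=1, C=2, D=2, E=4)
step 4: fire δ:  (A=1, B=1, C=2, D=2, E=4) → (A=1, B=1, C=2, D=2, E=5)
step 5: fire δ:  (A=1, B=1, C=2, D=2, E=5) → (A=1, B=1, C=2, D=2, E=6)
step 6: fire δ:  (A=1, B=1, C=2, D=2, E=6) → (A=1, B=1, C=2, D=2, E=7)

(A=1, B=1, C=2, D=2, E=7)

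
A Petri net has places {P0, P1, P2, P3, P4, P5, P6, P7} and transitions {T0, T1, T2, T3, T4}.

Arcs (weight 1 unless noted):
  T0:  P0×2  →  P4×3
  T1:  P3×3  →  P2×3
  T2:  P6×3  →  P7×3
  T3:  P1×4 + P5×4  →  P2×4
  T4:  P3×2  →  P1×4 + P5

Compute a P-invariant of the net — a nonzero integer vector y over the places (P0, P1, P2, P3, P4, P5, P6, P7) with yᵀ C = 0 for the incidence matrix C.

Incidence matrix C (rows=places, cols=transitions):
       T0   T1   T2   T3   T4
   P0  -2    0    0    0    0
   P1   0    0    0   -4    4
   P2   0    3    0    4    0
   P3   0   -3    0    0   -2
   P4   3    0    0    0    0
   P5   0    0    0   -4    1
   P6   0    0   -3    0    0
   P7   0    0    3    0    0

Candidate y = [3, 0, 0, 0, 2, 0, 0, 0]; check y·C column-wise:
  col T0: 3·-2 + 2·3 = 0
  col T1: 3·0 + 0·3 + 0·-3 + 2·0 = 0
  col T2: 3·0 + 2·0 + 0·-3 + 0·3 = 0
  col T3: 3·0 + 0·-4 + 0·4 + 2·0 + 0·-4 = 0
  col T4: 3·0 + 0·4 + 0·-2 + 2·0 + 0·1 = 0

y = (P0:3, P1:0, P2:0, P3:0, P4:2, P5:0, P6:0, P7:0)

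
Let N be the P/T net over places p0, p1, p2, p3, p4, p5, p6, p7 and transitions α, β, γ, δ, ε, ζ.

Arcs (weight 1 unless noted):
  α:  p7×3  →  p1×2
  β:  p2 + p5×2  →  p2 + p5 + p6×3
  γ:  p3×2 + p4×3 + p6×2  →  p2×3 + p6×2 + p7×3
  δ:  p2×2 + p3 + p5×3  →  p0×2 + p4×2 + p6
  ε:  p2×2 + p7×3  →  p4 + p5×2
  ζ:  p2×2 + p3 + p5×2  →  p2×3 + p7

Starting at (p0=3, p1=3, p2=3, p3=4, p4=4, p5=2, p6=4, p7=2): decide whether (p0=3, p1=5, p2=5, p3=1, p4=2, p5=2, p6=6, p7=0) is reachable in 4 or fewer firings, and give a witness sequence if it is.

depth 0: 1 marking
depth 1: 4 markings reached so far
depth 2: 10 markings reached so far
depth 3: 17 markings reached so far
depth 4: 24 markings reached so far
target is not among the 24 markings reachable within 4 steps

NO — not reachable within 4 firings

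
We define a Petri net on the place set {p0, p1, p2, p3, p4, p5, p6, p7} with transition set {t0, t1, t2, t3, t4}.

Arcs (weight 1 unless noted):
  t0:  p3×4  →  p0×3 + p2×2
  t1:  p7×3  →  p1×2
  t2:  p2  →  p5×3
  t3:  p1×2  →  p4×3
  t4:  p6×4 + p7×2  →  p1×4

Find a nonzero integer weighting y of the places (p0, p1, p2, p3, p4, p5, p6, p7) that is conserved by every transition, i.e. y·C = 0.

y = (p0:4, p1:0, p2:0, p3:3, p4:0, p5:0, p6:0, p7:0)

Incidence matrix C (rows=places, cols=transitions):
       t0   t1   t2   t3   t4
   p0   3    0    0    0    0
   p1   0    2    0   -2    4
   p2   2    0   -1    0    0
   p3  -4    0    0    0    0
   p4   0    0    0    3    0
   p5   0    0    3    0    0
   p6   0    0    0    0   -4
   p7   0   -3    0    0   -2

Candidate y = [4, 0, 0, 3, 0, 0, 0, 0]; check y·C column-wise:
  col t0: 4·3 + 0·2 + 3·-4 = 0
  col t1: 4·0 + 0·2 + 3·0 + 0·-3 = 0
  col t2: 4·0 + 0·-1 + 3·0 + 0·3 = 0
  col t3: 4·0 + 0·-2 + 3·0 + 0·3 = 0
  col t4: 4·0 + 0·4 + 3·0 + 0·-4 + 0·-2 = 0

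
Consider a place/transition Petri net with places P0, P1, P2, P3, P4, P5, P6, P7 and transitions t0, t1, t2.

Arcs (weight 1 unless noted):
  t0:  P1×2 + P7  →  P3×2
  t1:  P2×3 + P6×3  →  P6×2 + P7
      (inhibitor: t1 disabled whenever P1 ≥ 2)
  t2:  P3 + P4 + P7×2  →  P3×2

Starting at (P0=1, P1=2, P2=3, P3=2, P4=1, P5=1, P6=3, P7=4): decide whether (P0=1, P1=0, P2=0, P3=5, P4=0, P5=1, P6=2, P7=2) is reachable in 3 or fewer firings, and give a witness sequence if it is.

step 1: fire t0:  (P0=1, P1=2, P2=3, P3=2, P4=1, P5=1, P6=3, P7=4) → (P0=1, P1=0, P2=3, P3=4, P4=1, P5=1, P6=3, P7=3)
step 2: fire t1:  (P0=1, P1=0, P2=3, P3=4, P4=1, P5=1, P6=3, P7=3) → (P0=1, P1=0, P2=0, P3=4, P4=1, P5=1, P6=2, P7=4)
step 3: fire t2:  (P0=1, P1=0, P2=0, P3=4, P4=1, P5=1, P6=2, P7=4) → (P0=1, P1=0, P2=0, P3=5, P4=0, P5=1, P6=2, P7=2)

YES — reachable via ⟨t0, t1, t2⟩ (3 firings)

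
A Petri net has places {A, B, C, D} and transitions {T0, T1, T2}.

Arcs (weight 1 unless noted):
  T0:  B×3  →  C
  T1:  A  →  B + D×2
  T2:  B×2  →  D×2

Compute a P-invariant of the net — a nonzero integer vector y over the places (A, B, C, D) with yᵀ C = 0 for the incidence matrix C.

Incidence matrix C (rows=places, cols=transitions):
       T0   T1   T2
    A   0   -1    0
    B  -3    1   -2
    C   1    0    0
    D   0    2    2

Candidate y = [3, 1, 3, 1]; check y·C column-wise:
  col T0: 3·0 + 1·-3 + 3·1 + 1·0 = 0
  col T1: 3·-1 + 1·1 + 3·0 + 1·2 = 0
  col T2: 3·0 + 1·-2 + 3·0 + 1·2 = 0

y = (A:3, B:1, C:3, D:1)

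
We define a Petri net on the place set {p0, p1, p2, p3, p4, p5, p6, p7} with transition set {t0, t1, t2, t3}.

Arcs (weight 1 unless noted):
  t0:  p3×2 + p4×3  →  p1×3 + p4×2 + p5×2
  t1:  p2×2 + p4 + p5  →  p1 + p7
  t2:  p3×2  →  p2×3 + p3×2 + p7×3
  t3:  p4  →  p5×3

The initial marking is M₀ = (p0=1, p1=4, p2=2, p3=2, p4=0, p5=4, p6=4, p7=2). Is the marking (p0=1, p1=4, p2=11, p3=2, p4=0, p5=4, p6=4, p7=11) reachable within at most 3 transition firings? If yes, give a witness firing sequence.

step 1: fire t2:  (p0=1, p1=4, p2=2, p3=2, p4=0, p5=4, p6=4, p7=2) → (p0=1, p1=4, p2=5, p3=2, p4=0, p5=4, p6=4, p7=5)
step 2: fire t2:  (p0=1, p1=4, p2=5, p3=2, p4=0, p5=4, p6=4, p7=5) → (p0=1, p1=4, p2=8, p3=2, p4=0, p5=4, p6=4, p7=8)
step 3: fire t2:  (p0=1, p1=4, p2=8, p3=2, p4=0, p5=4, p6=4, p7=8) → (p0=1, p1=4, p2=11, p3=2, p4=0, p5=4, p6=4, p7=11)

YES — reachable via ⟨t2, t2, t2⟩ (3 firings)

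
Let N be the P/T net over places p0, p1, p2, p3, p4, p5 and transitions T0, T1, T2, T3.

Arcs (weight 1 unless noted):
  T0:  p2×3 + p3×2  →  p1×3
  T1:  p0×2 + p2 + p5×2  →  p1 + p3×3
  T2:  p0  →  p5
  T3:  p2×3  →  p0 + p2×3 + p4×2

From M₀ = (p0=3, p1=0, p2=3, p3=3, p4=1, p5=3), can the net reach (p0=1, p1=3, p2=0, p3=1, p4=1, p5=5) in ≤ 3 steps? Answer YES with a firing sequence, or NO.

step 1: fire T0:  (p0=3, p1=0, p2=3, p3=3, p4=1, p5=3) → (p0=3, p1=3, p2=0, p3=1, p4=1, p5=3)
step 2: fire T2:  (p0=3, p1=3, p2=0, p3=1, p4=1, p5=3) → (p0=2, p1=3, p2=0, p3=1, p4=1, p5=4)
step 3: fire T2:  (p0=2, p1=3, p2=0, p3=1, p4=1, p5=4) → (p0=1, p1=3, p2=0, p3=1, p4=1, p5=5)

YES — reachable via ⟨T0, T2, T2⟩ (3 firings)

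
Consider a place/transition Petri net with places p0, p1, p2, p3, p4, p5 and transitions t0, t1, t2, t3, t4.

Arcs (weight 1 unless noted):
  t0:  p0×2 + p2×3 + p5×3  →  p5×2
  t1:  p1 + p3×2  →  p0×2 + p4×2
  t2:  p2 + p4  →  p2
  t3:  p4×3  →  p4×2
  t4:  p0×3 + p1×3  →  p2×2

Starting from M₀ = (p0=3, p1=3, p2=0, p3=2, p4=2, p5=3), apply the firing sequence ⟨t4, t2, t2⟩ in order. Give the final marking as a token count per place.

step 1: fire t4:  (p0=3, p1=3, p2=0, p3=2, p4=2, p5=3) → (p0=0, p1=0, p2=2, p3=2, p4=2, p5=3)
step 2: fire t2:  (p0=0, p1=0, p2=2, p3=2, p4=2, p5=3) → (p0=0, p1=0, p2=2, p3=2, p4=1, p5=3)
step 3: fire t2:  (p0=0, p1=0, p2=2, p3=2, p4=1, p5=3) → (p0=0, p1=0, p2=2, p3=2, p4=0, p5=3)

(p0=0, p1=0, p2=2, p3=2, p4=0, p5=3)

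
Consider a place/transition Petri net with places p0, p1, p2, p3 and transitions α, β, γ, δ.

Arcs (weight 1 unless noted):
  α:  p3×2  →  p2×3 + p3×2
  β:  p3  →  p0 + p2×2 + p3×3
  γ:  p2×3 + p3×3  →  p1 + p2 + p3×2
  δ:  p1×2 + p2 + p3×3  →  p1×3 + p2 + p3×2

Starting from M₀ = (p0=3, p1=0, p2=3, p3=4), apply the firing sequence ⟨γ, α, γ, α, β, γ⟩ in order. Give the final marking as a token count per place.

step 1: fire γ:  (p0=3, p1=0, p2=3, p3=4) → (p0=3, p1=1, p2=1, p3=3)
step 2: fire α:  (p0=3, p1=1, p2=1, p3=3) → (p0=3, p1=1, p2=4, p3=3)
step 3: fire γ:  (p0=3, p1=1, p2=4, p3=3) → (p0=3, p1=2, p2=2, p3=2)
step 4: fire α:  (p0=3, p1=2, p2=2, p3=2) → (p0=3, p1=2, p2=5, p3=2)
step 5: fire β:  (p0=3, p1=2, p2=5, p3=2) → (p0=4, p1=2, p2=7, p3=4)
step 6: fire γ:  (p0=4, p1=2, p2=7, p3=4) → (p0=4, p1=3, p2=5, p3=3)

(p0=4, p1=3, p2=5, p3=3)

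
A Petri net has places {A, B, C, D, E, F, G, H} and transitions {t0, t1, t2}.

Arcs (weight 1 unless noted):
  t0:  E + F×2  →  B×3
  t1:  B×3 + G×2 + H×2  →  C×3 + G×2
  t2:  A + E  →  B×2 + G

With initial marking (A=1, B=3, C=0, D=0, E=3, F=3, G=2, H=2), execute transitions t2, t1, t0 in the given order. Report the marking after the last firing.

(A=0, B=5, C=3, D=0, E=1, F=1, G=3, H=0)

step 1: fire t2:  (A=1, B=3, C=0, D=0, E=3, F=3, G=2, H=2) → (A=0, B=5, C=0, D=0, E=2, F=3, G=3, H=2)
step 2: fire t1:  (A=0, B=5, C=0, D=0, E=2, F=3, G=3, H=2) → (A=0, B=2, C=3, D=0, E=2, F=3, G=3, H=0)
step 3: fire t0:  (A=0, B=2, C=3, D=0, E=2, F=3, G=3, H=0) → (A=0, B=5, C=3, D=0, E=1, F=1, G=3, H=0)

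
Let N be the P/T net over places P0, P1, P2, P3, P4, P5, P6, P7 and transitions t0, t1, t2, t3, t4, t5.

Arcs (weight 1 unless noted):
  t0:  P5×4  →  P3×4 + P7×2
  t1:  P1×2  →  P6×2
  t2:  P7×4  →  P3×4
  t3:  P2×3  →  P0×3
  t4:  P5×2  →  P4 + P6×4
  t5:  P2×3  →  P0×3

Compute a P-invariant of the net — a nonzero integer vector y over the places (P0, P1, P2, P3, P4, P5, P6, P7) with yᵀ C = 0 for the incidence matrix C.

Incidence matrix C (rows=places, cols=transitions):
       t0   t1   t2   t3   t4   t5
   P0   0    0    0    3    0    3
   P1   0   -2    0    0    0    0
   P2   0    0    0   -3    0   -3
   P3   4    0    4    0    0    0
   P4   0    0    0    0    1    0
   P5  -4    0    0    0   -2    0
   P6   0    2    0    0    4    0
   P7   2    0   -4    0    0    0

Candidate y = [1, 0, 1, 0, 0, 0, 0, 0]; check y·C column-wise:
  col t0: 1·0 + 1·0 + 0·4 + 0·-4 + 0·2 = 0
  col t1: 1·0 + 0·-2 + 1·0 + 0·2 = 0
  col t2: 1·0 + 1·0 + 0·4 + 0·-4 = 0
  col t3: 1·3 + 1·-3 = 0
  col t4: 1·0 + 1·0 + 0·1 + 0·-2 + 0·4 = 0
  col t5: 1·3 + 1·-3 = 0

y = (P0:1, P1:0, P2:1, P3:0, P4:0, P5:0, P6:0, P7:0)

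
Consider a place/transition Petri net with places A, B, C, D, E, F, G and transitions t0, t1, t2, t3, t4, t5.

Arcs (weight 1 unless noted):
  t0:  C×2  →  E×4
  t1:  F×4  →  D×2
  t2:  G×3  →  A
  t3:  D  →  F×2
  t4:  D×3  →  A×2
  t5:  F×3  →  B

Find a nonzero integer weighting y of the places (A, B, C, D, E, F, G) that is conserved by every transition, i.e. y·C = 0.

y = (A:0, B:0, C:2, D:0, E:1, F:0, G:0)

Incidence matrix C (rows=places, cols=transitions):
       t0   t1   t2   t3   t4   t5
    A   0    0    1    0    2    0
    B   0    0    0    0    0    1
    C  -2    0    0    0    0    0
    D   0    2    0   -1   -3    0
    E   4    0    0    0    0    0
    F   0   -4    0    2    0   -3
    G   0    0   -3    0    0    0

Candidate y = [0, 0, 2, 0, 1, 0, 0]; check y·C column-wise:
  col t0: 2·-2 + 1·4 = 0
  col t1: 2·0 + 0·2 + 1·0 + 0·-4 = 0
  col t2: 0·1 + 2·0 + 1·0 + 0·-3 = 0
  col t3: 2·0 + 0·-1 + 1·0 + 0·2 = 0
  col t4: 0·2 + 2·0 + 0·-3 + 1·0 = 0
  col t5: 0·1 + 2·0 + 1·0 + 0·-3 = 0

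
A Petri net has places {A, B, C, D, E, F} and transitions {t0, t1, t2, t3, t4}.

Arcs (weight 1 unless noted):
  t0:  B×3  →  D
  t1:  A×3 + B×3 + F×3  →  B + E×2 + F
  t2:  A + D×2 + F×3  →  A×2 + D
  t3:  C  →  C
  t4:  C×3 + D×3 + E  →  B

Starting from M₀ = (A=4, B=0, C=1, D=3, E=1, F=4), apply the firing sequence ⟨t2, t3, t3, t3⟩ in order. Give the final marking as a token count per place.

(A=5, B=0, C=1, D=2, E=1, F=1)

step 1: fire t2:  (A=4, B=0, C=1, D=3, E=1, F=4) → (A=5, B=0, C=1, D=2, E=1, F=1)
step 2: fire t3:  (A=5, B=0, C=1, D=2, E=1, F=1) → (A=5, B=0, C=1, D=2, E=1, F=1)
step 3: fire t3:  (A=5, B=0, C=1, D=2, E=1, F=1) → (A=5, B=0, C=1, D=2, E=1, F=1)
step 4: fire t3:  (A=5, B=0, C=1, D=2, E=1, F=1) → (A=5, B=0, C=1, D=2, E=1, F=1)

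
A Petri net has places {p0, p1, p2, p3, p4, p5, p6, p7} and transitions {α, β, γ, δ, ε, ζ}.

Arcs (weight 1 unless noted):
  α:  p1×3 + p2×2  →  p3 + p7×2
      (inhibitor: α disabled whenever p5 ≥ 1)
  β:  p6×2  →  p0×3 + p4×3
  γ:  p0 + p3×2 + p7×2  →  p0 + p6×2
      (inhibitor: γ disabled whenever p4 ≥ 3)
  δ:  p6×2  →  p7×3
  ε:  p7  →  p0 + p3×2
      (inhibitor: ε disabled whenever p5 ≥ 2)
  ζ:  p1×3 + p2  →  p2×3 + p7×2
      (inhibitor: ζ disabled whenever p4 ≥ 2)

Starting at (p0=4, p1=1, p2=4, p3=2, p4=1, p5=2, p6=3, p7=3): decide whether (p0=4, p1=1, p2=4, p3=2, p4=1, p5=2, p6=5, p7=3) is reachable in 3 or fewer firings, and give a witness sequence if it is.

NO — not reachable within 3 firings

depth 0: 1 marking
depth 1: 4 markings reached so far
depth 2: 6 markings reached so far
depth 3: 9 markings reached so far
target is not among the 9 markings reachable within 3 steps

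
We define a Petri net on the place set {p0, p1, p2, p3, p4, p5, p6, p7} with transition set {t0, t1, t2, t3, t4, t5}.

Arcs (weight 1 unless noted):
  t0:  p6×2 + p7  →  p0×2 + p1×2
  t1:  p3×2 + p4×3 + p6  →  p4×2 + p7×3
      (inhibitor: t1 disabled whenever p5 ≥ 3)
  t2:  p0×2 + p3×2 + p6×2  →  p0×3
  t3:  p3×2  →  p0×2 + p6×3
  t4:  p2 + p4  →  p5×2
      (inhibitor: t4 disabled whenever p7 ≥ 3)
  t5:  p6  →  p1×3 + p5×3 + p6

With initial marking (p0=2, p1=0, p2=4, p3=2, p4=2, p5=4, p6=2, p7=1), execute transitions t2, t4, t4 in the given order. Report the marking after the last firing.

(p0=3, p1=0, p2=2, p3=0, p4=0, p5=8, p6=0, p7=1)

step 1: fire t2:  (p0=2, p1=0, p2=4, p3=2, p4=2, p5=4, p6=2, p7=1) → (p0=3, p1=0, p2=4, p3=0, p4=2, p5=4, p6=0, p7=1)
step 2: fire t4:  (p0=3, p1=0, p2=4, p3=0, p4=2, p5=4, p6=0, p7=1) → (p0=3, p1=0, p2=3, p3=0, p4=1, p5=6, p6=0, p7=1)
step 3: fire t4:  (p0=3, p1=0, p2=3, p3=0, p4=1, p5=6, p6=0, p7=1) → (p0=3, p1=0, p2=2, p3=0, p4=0, p5=8, p6=0, p7=1)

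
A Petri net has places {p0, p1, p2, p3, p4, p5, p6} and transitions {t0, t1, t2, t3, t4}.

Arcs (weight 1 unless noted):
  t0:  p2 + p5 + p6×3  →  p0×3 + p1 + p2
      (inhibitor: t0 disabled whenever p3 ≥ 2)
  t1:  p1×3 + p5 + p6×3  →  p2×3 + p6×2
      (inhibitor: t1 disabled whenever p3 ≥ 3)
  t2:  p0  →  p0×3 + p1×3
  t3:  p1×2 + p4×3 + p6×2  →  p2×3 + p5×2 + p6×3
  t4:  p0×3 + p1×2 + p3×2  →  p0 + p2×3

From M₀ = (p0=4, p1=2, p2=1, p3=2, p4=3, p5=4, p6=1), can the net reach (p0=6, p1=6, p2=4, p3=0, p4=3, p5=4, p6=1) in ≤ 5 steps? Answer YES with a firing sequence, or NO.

YES — reachable via ⟨t2, t2, t4⟩ (3 firings)

step 1: fire t2:  (p0=4, p1=2, p2=1, p3=2, p4=3, p5=4, p6=1) → (p0=6, p1=5, p2=1, p3=2, p4=3, p5=4, p6=1)
step 2: fire t2:  (p0=6, p1=5, p2=1, p3=2, p4=3, p5=4, p6=1) → (p0=8, p1=8, p2=1, p3=2, p4=3, p5=4, p6=1)
step 3: fire t4:  (p0=8, p1=8, p2=1, p3=2, p4=3, p5=4, p6=1) → (p0=6, p1=6, p2=4, p3=0, p4=3, p5=4, p6=1)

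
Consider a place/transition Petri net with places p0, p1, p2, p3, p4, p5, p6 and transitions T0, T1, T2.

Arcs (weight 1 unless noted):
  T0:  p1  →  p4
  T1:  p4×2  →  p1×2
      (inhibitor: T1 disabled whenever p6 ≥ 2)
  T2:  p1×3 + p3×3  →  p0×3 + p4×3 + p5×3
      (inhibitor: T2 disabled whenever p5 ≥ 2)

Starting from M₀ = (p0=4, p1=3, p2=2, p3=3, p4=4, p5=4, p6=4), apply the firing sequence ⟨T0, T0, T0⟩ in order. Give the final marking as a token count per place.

step 1: fire T0:  (p0=4, p1=3, p2=2, p3=3, p4=4, p5=4, p6=4) → (p0=4, p1=2, p2=2, p3=3, p4=5, p5=4, p6=4)
step 2: fire T0:  (p0=4, p1=2, p2=2, p3=3, p4=5, p5=4, p6=4) → (p0=4, p1=1, p2=2, p3=3, p4=6, p5=4, p6=4)
step 3: fire T0:  (p0=4, p1=1, p2=2, p3=3, p4=6, p5=4, p6=4) → (p0=4, p1=0, p2=2, p3=3, p4=7, p5=4, p6=4)

(p0=4, p1=0, p2=2, p3=3, p4=7, p5=4, p6=4)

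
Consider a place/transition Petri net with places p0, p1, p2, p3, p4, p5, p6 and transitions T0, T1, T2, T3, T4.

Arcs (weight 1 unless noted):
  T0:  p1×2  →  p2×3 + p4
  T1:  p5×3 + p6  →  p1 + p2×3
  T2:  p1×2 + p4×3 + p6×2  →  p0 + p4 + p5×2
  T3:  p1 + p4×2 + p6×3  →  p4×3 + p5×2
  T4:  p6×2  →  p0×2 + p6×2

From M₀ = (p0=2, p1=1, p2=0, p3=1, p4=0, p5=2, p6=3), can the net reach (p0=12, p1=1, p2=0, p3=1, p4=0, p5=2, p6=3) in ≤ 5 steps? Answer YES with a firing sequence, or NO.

YES — reachable via ⟨T4, T4, T4, T4, T4⟩ (5 firings)

step 1: fire T4:  (p0=2, p1=1, p2=0, p3=1, p4=0, p5=2, p6=3) → (p0=4, p1=1, p2=0, p3=1, p4=0, p5=2, p6=3)
step 2: fire T4:  (p0=4, p1=1, p2=0, p3=1, p4=0, p5=2, p6=3) → (p0=6, p1=1, p2=0, p3=1, p4=0, p5=2, p6=3)
step 3: fire T4:  (p0=6, p1=1, p2=0, p3=1, p4=0, p5=2, p6=3) → (p0=8, p1=1, p2=0, p3=1, p4=0, p5=2, p6=3)
step 4: fire T4:  (p0=8, p1=1, p2=0, p3=1, p4=0, p5=2, p6=3) → (p0=10, p1=1, p2=0, p3=1, p4=0, p5=2, p6=3)
step 5: fire T4:  (p0=10, p1=1, p2=0, p3=1, p4=0, p5=2, p6=3) → (p0=12, p1=1, p2=0, p3=1, p4=0, p5=2, p6=3)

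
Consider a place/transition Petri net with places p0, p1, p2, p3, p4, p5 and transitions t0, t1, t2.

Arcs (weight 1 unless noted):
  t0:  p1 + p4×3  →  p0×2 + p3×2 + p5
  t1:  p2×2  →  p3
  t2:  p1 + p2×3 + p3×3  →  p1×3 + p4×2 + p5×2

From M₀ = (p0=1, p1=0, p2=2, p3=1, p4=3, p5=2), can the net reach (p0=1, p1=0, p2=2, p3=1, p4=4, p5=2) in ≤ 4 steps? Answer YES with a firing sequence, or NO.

depth 0: 1 marking
depth 1: 2 markings reached so far
depth 2: 2 markings reached so far
(frontier empty at depth 2; search complete)
target is not among the 2 markings reachable within 4 steps

NO — not reachable within 4 firings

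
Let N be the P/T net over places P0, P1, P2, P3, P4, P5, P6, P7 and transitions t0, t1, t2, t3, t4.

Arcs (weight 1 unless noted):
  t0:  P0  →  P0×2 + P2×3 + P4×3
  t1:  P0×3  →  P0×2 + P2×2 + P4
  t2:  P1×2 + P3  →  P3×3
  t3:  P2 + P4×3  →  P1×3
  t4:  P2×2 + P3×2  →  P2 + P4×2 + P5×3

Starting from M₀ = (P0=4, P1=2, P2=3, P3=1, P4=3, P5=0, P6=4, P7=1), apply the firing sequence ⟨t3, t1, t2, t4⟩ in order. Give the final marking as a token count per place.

step 1: fire t3:  (P0=4, P1=2, P2=3, P3=1, P4=3, P5=0, P6=4, P7=1) → (P0=4, P1=5, P2=2, P3=1, P4=0, P5=0, P6=4, P7=1)
step 2: fire t1:  (P0=4, P1=5, P2=2, P3=1, P4=0, P5=0, P6=4, P7=1) → (P0=3, P1=5, P2=4, P3=1, P4=1, P5=0, P6=4, P7=1)
step 3: fire t2:  (P0=3, P1=5, P2=4, P3=1, P4=1, P5=0, P6=4, P7=1) → (P0=3, P1=3, P2=4, P3=3, P4=1, P5=0, P6=4, P7=1)
step 4: fire t4:  (P0=3, P1=3, P2=4, P3=3, P4=1, P5=0, P6=4, P7=1) → (P0=3, P1=3, P2=3, P3=1, P4=3, P5=3, P6=4, P7=1)

(P0=3, P1=3, P2=3, P3=1, P4=3, P5=3, P6=4, P7=1)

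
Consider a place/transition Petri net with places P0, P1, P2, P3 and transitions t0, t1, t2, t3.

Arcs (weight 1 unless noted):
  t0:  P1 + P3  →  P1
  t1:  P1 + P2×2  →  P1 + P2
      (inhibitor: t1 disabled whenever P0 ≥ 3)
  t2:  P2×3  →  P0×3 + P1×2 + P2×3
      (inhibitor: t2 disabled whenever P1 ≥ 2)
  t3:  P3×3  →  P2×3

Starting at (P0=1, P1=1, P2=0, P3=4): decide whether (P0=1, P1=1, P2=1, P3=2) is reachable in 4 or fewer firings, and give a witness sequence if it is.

depth 0: 1 marking
depth 1: 3 markings reached so far
depth 2: 7 markings reached so far
depth 3: 11 markings reached so far
depth 4: 13 markings reached so far
target is not among the 13 markings reachable within 4 steps

NO — not reachable within 4 firings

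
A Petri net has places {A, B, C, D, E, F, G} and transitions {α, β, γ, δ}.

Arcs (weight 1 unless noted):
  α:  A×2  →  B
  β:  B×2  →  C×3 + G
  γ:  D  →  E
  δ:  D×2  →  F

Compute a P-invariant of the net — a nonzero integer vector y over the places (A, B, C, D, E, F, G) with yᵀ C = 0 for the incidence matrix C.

y = (A:3, B:6, C:4, D:0, E:0, F:0, G:0)

Incidence matrix C (rows=places, cols=transitions):
        α    β    γ    δ
    A  -2    0    0    0
    B   1   -2    0    0
    C   0    3    0    0
    D   0    0   -1   -2
    E   0    0    1    0
    F   0    0    0    1
    G   0    1    0    0

Candidate y = [3, 6, 4, 0, 0, 0, 0]; check y·C column-wise:
  col α: 3·-2 + 6·1 + 4·0 = 0
  col β: 3·0 + 6·-2 + 4·3 + 0·1 = 0
  col γ: 3·0 + 6·0 + 4·0 + 0·-1 + 0·1 = 0
  col δ: 3·0 + 6·0 + 4·0 + 0·-2 + 0·1 = 0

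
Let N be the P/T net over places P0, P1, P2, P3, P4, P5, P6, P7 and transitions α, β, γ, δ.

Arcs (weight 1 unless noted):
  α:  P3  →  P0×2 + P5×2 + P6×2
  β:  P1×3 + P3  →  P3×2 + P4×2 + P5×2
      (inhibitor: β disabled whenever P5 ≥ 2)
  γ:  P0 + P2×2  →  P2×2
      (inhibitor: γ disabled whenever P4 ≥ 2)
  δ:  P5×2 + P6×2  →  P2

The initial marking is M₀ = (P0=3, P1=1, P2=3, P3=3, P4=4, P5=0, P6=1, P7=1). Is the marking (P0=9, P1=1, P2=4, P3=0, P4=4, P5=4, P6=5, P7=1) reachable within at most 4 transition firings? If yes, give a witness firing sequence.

YES — reachable via ⟨α, α, α, δ⟩ (4 firings)

step 1: fire α:  (P0=3, P1=1, P2=3, P3=3, P4=4, P5=0, P6=1, P7=1) → (P0=5, P1=1, P2=3, P3=2, P4=4, P5=2, P6=3, P7=1)
step 2: fire α:  (P0=5, P1=1, P2=3, P3=2, P4=4, P5=2, P6=3, P7=1) → (P0=7, P1=1, P2=3, P3=1, P4=4, P5=4, P6=5, P7=1)
step 3: fire α:  (P0=7, P1=1, P2=3, P3=1, P4=4, P5=4, P6=5, P7=1) → (P0=9, P1=1, P2=3, P3=0, P4=4, P5=6, P6=7, P7=1)
step 4: fire δ:  (P0=9, P1=1, P2=3, P3=0, P4=4, P5=6, P6=7, P7=1) → (P0=9, P1=1, P2=4, P3=0, P4=4, P5=4, P6=5, P7=1)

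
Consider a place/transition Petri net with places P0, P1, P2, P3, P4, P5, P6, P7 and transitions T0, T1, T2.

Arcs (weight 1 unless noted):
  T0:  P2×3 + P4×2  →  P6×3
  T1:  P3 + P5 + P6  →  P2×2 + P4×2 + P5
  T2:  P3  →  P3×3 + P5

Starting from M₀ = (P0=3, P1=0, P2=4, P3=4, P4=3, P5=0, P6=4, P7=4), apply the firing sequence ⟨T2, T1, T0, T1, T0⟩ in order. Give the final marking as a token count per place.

(P0=3, P1=0, P2=2, P3=4, P4=3, P5=1, P6=8, P7=4)

step 1: fire T2:  (P0=3, P1=0, P2=4, P3=4, P4=3, P5=0, P6=4, P7=4) → (P0=3, P1=0, P2=4, P3=6, P4=3, P5=1, P6=4, P7=4)
step 2: fire T1:  (P0=3, P1=0, P2=4, P3=6, P4=3, P5=1, P6=4, P7=4) → (P0=3, P1=0, P2=6, P3=5, P4=5, P5=1, P6=3, P7=4)
step 3: fire T0:  (P0=3, P1=0, P2=6, P3=5, P4=5, P5=1, P6=3, P7=4) → (P0=3, P1=0, P2=3, P3=5, P4=3, P5=1, P6=6, P7=4)
step 4: fire T1:  (P0=3, P1=0, P2=3, P3=5, P4=3, P5=1, P6=6, P7=4) → (P0=3, P1=0, P2=5, P3=4, P4=5, P5=1, P6=5, P7=4)
step 5: fire T0:  (P0=3, P1=0, P2=5, P3=4, P4=5, P5=1, P6=5, P7=4) → (P0=3, P1=0, P2=2, P3=4, P4=3, P5=1, P6=8, P7=4)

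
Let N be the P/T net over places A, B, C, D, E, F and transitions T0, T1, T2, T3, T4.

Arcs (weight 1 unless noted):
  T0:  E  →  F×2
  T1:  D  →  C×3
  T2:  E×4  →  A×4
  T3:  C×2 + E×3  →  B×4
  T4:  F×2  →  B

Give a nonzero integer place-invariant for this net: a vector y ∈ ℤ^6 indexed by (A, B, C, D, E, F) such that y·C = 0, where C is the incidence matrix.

Incidence matrix C (rows=places, cols=transitions):
       T0   T1   T2   T3   T4
    A   0    0    4    0    0
    B   0    0    0    4    1
    C   0    3    0   -2    0
    D   0   -1    0    0    0
    E  -1    0   -4   -3    0
    F   2    0    0    0   -2

Candidate y = [2, 2, 1, 3, 2, 1]; check y·C column-wise:
  col T0: 2·0 + 2·0 + 1·0 + 3·0 + 2·-1 + 1·2 = 0
  col T1: 2·0 + 2·0 + 1·3 + 3·-1 + 2·0 + 1·0 = 0
  col T2: 2·4 + 2·0 + 1·0 + 3·0 + 2·-4 + 1·0 = 0
  col T3: 2·0 + 2·4 + 1·-2 + 3·0 + 2·-3 + 1·0 = 0
  col T4: 2·0 + 2·1 + 1·0 + 3·0 + 2·0 + 1·-2 = 0

y = (A:2, B:2, C:1, D:3, E:2, F:1)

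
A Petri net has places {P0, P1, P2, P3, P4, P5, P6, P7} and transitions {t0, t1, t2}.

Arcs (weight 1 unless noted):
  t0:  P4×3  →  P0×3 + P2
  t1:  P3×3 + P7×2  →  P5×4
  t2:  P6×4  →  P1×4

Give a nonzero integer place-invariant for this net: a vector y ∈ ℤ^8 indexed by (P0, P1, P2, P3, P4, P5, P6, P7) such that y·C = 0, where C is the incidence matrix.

y = (P0:1, P1:0, P2:-3, P3:0, P4:0, P5:0, P6:0, P7:0)

Incidence matrix C (rows=places, cols=transitions):
       t0   t1   t2
   P0   3    0    0
   P1   0    0    4
   P2   1    0    0
   P3   0   -3    0
   P4  -3    0    0
   P5   0    4    0
   P6   0    0   -4
   P7   0   -2    0

Candidate y = [1, 0, -3, 0, 0, 0, 0, 0]; check y·C column-wise:
  col t0: 1·3 + -3·1 + 0·-3 = 0
  col t1: 1·0 + -3·0 + 0·-3 + 0·4 + 0·-2 = 0
  col t2: 1·0 + 0·4 + -3·0 + 0·-4 = 0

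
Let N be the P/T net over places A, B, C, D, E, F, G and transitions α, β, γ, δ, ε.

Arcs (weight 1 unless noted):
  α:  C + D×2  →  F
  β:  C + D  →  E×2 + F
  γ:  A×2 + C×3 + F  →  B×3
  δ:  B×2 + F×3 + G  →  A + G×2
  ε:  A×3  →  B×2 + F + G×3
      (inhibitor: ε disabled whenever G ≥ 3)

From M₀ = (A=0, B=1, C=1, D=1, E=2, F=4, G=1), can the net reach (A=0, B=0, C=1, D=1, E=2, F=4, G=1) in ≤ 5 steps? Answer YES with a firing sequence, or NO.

depth 0: 1 marking
depth 1: 2 markings reached so far
depth 2: 2 markings reached so far
(frontier empty at depth 2; search complete)
target is not among the 2 markings reachable within 5 steps

NO — not reachable within 5 firings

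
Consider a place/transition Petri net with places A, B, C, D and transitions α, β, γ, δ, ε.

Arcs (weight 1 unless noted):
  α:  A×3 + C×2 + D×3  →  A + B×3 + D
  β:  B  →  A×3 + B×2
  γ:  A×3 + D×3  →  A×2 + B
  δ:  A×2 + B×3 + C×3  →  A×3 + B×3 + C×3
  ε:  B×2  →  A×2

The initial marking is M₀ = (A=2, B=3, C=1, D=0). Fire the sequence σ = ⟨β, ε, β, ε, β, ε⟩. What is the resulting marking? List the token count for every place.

(A=17, B=0, C=1, D=0)

step 1: fire β:  (A=2, B=3, C=1, D=0) → (A=5, B=4, C=1, D=0)
step 2: fire ε:  (A=5, B=4, C=1, D=0) → (A=7, B=2, C=1, D=0)
step 3: fire β:  (A=7, B=2, C=1, D=0) → (A=10, B=3, C=1, D=0)
step 4: fire ε:  (A=10, B=3, C=1, D=0) → (A=12, B=1, C=1, D=0)
step 5: fire β:  (A=12, B=1, C=1, D=0) → (A=15, B=2, C=1, D=0)
step 6: fire ε:  (A=15, B=2, C=1, D=0) → (A=17, B=0, C=1, D=0)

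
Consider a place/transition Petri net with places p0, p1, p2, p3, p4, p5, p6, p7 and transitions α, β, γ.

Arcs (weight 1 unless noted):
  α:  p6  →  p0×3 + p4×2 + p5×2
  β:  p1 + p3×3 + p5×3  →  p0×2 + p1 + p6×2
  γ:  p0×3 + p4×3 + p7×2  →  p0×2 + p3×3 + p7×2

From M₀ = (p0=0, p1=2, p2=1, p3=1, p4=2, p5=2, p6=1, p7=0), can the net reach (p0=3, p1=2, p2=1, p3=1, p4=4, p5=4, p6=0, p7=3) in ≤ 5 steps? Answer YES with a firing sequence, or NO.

depth 0: 1 marking
depth 1: 2 markings reached so far
depth 2: 2 markings reached so far
(frontier empty at depth 2; search complete)
target is not among the 2 markings reachable within 5 steps

NO — not reachable within 5 firings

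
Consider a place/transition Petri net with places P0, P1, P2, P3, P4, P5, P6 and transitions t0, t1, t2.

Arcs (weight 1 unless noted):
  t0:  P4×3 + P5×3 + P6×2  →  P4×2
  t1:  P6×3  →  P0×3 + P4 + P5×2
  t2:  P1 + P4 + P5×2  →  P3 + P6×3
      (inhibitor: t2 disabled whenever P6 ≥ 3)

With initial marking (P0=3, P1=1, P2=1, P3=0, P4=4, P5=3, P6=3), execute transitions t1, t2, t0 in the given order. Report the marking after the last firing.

step 1: fire t1:  (P0=3, P1=1, P2=1, P3=0, P4=4, P5=3, P6=3) → (P0=6, P1=1, P2=1, P3=0, P4=5, P5=5, P6=0)
step 2: fire t2:  (P0=6, P1=1, P2=1, P3=0, P4=5, P5=5, P6=0) → (P0=6, P1=0, P2=1, P3=1, P4=4, P5=3, P6=3)
step 3: fire t0:  (P0=6, P1=0, P2=1, P3=1, P4=4, P5=3, P6=3) → (P0=6, P1=0, P2=1, P3=1, P4=3, P5=0, P6=1)

(P0=6, P1=0, P2=1, P3=1, P4=3, P5=0, P6=1)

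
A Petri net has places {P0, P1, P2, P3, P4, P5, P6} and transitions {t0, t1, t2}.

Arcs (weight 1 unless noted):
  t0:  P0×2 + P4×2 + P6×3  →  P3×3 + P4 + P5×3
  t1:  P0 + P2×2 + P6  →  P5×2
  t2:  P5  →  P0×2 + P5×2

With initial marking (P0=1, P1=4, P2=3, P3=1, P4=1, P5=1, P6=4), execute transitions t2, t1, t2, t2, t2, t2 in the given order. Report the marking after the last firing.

(P0=10, P1=4, P2=1, P3=1, P4=1, P5=8, P6=3)

step 1: fire t2:  (P0=1, P1=4, P2=3, P3=1, P4=1, P5=1, P6=4) → (P0=3, P1=4, P2=3, P3=1, P4=1, P5=2, P6=4)
step 2: fire t1:  (P0=3, P1=4, P2=3, P3=1, P4=1, P5=2, P6=4) → (P0=2, P1=4, P2=1, P3=1, P4=1, P5=4, P6=3)
step 3: fire t2:  (P0=2, P1=4, P2=1, P3=1, P4=1, P5=4, P6=3) → (P0=4, P1=4, P2=1, P3=1, P4=1, P5=5, P6=3)
step 4: fire t2:  (P0=4, P1=4, P2=1, P3=1, P4=1, P5=5, P6=3) → (P0=6, P1=4, P2=1, P3=1, P4=1, P5=6, P6=3)
step 5: fire t2:  (P0=6, P1=4, P2=1, P3=1, P4=1, P5=6, P6=3) → (P0=8, P1=4, P2=1, P3=1, P4=1, P5=7, P6=3)
step 6: fire t2:  (P0=8, P1=4, P2=1, P3=1, P4=1, P5=7, P6=3) → (P0=10, P1=4, P2=1, P3=1, P4=1, P5=8, P6=3)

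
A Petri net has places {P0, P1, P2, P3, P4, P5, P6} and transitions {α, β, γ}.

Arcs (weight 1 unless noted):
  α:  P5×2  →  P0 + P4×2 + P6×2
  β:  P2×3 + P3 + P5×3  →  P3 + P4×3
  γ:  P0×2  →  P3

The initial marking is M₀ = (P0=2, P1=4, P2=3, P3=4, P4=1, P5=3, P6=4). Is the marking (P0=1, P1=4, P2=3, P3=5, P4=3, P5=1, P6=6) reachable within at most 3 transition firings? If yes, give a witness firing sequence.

step 1: fire α:  (P0=2, P1=4, P2=3, P3=4, P4=1, P5=3, P6=4) → (P0=3, P1=4, P2=3, P3=4, P4=3, P5=1, P6=6)
step 2: fire γ:  (P0=3, P1=4, P2=3, P3=4, P4=3, P5=1, P6=6) → (P0=1, P1=4, P2=3, P3=5, P4=3, P5=1, P6=6)

YES — reachable via ⟨α, γ⟩ (2 firings)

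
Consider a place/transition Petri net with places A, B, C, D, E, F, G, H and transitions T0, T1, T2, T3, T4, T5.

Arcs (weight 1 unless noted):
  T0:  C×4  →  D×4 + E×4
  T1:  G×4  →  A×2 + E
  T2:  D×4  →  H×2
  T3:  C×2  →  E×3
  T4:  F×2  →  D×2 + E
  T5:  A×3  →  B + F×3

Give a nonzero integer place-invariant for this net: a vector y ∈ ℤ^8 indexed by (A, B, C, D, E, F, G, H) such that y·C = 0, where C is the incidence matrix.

y = (A:2, B:6, C:0, D:0, E:0, F:0, G:1, H:0)

Incidence matrix C (rows=places, cols=transitions):
       T0   T1   T2   T3   T4   T5
    A   0    2    0    0    0   -3
    B   0    0    0    0    0    1
    C  -4    0    0   -2    0    0
    D   4    0   -4    0    2    0
    E   4    1    0    3    1    0
    F   0    0    0    0   -2    3
    G   0   -4    0    0    0    0
    H   0    0    2    0    0    0

Candidate y = [2, 6, 0, 0, 0, 0, 1, 0]; check y·C column-wise:
  col T0: 2·0 + 6·0 + 0·-4 + 0·4 + 0·4 + 1·0 = 0
  col T1: 2·2 + 6·0 + 0·1 + 1·-4 = 0
  col T2: 2·0 + 6·0 + 0·-4 + 1·0 + 0·2 = 0
  col T3: 2·0 + 6·0 + 0·-2 + 0·3 + 1·0 = 0
  col T4: 2·0 + 6·0 + 0·2 + 0·1 + 0·-2 + 1·0 = 0
  col T5: 2·-3 + 6·1 + 0·3 + 1·0 = 0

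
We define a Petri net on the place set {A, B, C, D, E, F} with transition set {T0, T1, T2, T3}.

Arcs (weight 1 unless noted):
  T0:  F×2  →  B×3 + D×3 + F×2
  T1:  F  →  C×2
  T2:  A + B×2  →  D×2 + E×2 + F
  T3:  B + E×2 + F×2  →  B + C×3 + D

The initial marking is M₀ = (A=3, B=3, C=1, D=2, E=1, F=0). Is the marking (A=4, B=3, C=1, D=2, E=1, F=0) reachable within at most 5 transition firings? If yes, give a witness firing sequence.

depth 0: 1 marking
depth 1: 2 markings reached so far
depth 2: 3 markings reached so far
depth 3: 3 markings reached so far
(frontier empty at depth 3; search complete)
target is not among the 3 markings reachable within 5 steps

NO — not reachable within 5 firings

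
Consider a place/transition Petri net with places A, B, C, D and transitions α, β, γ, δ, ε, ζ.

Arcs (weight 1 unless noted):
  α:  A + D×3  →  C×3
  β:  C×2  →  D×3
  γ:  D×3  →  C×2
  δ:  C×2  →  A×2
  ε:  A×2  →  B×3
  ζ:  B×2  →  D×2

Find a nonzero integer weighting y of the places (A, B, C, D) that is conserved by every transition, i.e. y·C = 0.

y = (A:3, B:2, C:3, D:2)

Incidence matrix C (rows=places, cols=transitions):
        α    β    γ    δ    ε    ζ
    A  -1    0    0    2   -2    0
    B   0    0    0    0    3   -2
    C   3   -2    2   -2    0    0
    D  -3    3   -3    0    0    2

Candidate y = [3, 2, 3, 2]; check y·C column-wise:
  col α: 3·-1 + 2·0 + 3·3 + 2·-3 = 0
  col β: 3·0 + 2·0 + 3·-2 + 2·3 = 0
  col γ: 3·0 + 2·0 + 3·2 + 2·-3 = 0
  col δ: 3·2 + 2·0 + 3·-2 + 2·0 = 0
  col ε: 3·-2 + 2·3 + 3·0 + 2·0 = 0
  col ζ: 3·0 + 2·-2 + 3·0 + 2·2 = 0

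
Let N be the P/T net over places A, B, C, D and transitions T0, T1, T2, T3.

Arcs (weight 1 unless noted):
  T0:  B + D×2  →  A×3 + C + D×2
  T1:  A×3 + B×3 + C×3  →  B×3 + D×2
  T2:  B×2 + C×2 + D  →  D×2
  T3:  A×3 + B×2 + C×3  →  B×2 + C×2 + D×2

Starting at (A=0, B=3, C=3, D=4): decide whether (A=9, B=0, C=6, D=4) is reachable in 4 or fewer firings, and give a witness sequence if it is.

YES — reachable via ⟨T0, T0, T0⟩ (3 firings)

step 1: fire T0:  (A=0, B=3, C=3, D=4) → (A=3, B=2, C=4, D=4)
step 2: fire T0:  (A=3, B=2, C=4, D=4) → (A=6, B=1, C=5, D=4)
step 3: fire T0:  (A=6, B=1, C=5, D=4) → (A=9, B=0, C=6, D=4)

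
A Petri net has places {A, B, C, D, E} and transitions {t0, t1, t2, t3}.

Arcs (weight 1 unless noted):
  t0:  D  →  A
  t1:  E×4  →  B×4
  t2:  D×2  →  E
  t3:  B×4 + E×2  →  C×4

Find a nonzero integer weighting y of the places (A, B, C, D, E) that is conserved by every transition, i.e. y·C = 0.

Incidence matrix C (rows=places, cols=transitions):
       t0   t1   t2   t3
    A   1    0    0    0
    B   0    4    0   -4
    C   0    0    0    4
    D  -1    0   -2    0
    E   0   -4    1   -2

Candidate y = [1, 2, 3, 1, 2]; check y·C column-wise:
  col t0: 1·1 + 2·0 + 3·0 + 1·-1 + 2·0 = 0
  col t1: 1·0 + 2·4 + 3·0 + 1·0 + 2·-4 = 0
  col t2: 1·0 + 2·0 + 3·0 + 1·-2 + 2·1 = 0
  col t3: 1·0 + 2·-4 + 3·4 + 1·0 + 2·-2 = 0

y = (A:1, B:2, C:3, D:1, E:2)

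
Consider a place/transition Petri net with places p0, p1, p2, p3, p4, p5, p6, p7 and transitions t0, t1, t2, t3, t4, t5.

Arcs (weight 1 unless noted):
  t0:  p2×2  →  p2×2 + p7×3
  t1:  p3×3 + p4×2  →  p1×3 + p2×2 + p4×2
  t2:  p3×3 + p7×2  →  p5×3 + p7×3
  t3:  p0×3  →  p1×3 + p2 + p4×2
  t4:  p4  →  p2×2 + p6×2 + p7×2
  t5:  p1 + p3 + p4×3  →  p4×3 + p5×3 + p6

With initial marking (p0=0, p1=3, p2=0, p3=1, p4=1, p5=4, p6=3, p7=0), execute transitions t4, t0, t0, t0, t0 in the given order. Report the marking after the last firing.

(p0=0, p1=3, p2=2, p3=1, p4=0, p5=4, p6=5, p7=14)

step 1: fire t4:  (p0=0, p1=3, p2=0, p3=1, p4=1, p5=4, p6=3, p7=0) → (p0=0, p1=3, p2=2, p3=1, p4=0, p5=4, p6=5, p7=2)
step 2: fire t0:  (p0=0, p1=3, p2=2, p3=1, p4=0, p5=4, p6=5, p7=2) → (p0=0, p1=3, p2=2, p3=1, p4=0, p5=4, p6=5, p7=5)
step 3: fire t0:  (p0=0, p1=3, p2=2, p3=1, p4=0, p5=4, p6=5, p7=5) → (p0=0, p1=3, p2=2, p3=1, p4=0, p5=4, p6=5, p7=8)
step 4: fire t0:  (p0=0, p1=3, p2=2, p3=1, p4=0, p5=4, p6=5, p7=8) → (p0=0, p1=3, p2=2, p3=1, p4=0, p5=4, p6=5, p7=11)
step 5: fire t0:  (p0=0, p1=3, p2=2, p3=1, p4=0, p5=4, p6=5, p7=11) → (p0=0, p1=3, p2=2, p3=1, p4=0, p5=4, p6=5, p7=14)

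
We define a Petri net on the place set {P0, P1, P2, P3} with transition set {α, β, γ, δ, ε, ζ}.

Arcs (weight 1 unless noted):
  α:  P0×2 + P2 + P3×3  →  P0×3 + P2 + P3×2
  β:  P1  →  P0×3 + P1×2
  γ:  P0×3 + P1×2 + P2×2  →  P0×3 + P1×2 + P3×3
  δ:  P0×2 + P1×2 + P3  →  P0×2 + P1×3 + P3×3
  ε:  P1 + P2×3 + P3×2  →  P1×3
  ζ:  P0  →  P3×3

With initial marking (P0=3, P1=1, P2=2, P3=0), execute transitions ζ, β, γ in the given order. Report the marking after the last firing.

(P0=5, P1=2, P2=0, P3=6)

step 1: fire ζ:  (P0=3, P1=1, P2=2, P3=0) → (P0=2, P1=1, P2=2, P3=3)
step 2: fire β:  (P0=2, P1=1, P2=2, P3=3) → (P0=5, P1=2, P2=2, P3=3)
step 3: fire γ:  (P0=5, P1=2, P2=2, P3=3) → (P0=5, P1=2, P2=0, P3=6)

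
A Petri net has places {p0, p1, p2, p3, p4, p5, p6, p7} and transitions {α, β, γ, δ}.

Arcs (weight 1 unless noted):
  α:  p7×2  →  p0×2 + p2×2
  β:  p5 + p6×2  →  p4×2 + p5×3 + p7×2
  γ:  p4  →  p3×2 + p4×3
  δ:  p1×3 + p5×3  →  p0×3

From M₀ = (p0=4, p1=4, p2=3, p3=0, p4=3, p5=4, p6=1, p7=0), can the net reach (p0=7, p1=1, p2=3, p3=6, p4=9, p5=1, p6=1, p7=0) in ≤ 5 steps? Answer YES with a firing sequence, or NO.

step 1: fire γ:  (p0=4, p1=4, p2=3, p3=0, p4=3, p5=4, p6=1, p7=0) → (p0=4, p1=4, p2=3, p3=2, p4=5, p5=4, p6=1, p7=0)
step 2: fire γ:  (p0=4, p1=4, p2=3, p3=2, p4=5, p5=4, p6=1, p7=0) → (p0=4, p1=4, p2=3, p3=4, p4=7, p5=4, p6=1, p7=0)
step 3: fire γ:  (p0=4, p1=4, p2=3, p3=4, p4=7, p5=4, p6=1, p7=0) → (p0=4, p1=4, p2=3, p3=6, p4=9, p5=4, p6=1, p7=0)
step 4: fire δ:  (p0=4, p1=4, p2=3, p3=6, p4=9, p5=4, p6=1, p7=0) → (p0=7, p1=1, p2=3, p3=6, p4=9, p5=1, p6=1, p7=0)

YES — reachable via ⟨γ, γ, γ, δ⟩ (4 firings)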